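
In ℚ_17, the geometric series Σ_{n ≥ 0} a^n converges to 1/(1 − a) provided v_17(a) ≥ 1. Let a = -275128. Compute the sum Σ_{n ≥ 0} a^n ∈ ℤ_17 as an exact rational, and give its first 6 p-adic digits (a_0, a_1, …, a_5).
Σ a^n = 1/(1 − a) = 1/275129;  first 6 digits = (1, 0, 0, 12, 13, 16)

v_17(a) = 3 ≥ 1, so the series converges in ℤ_17 to 1/(1 − a) = 1/(1 − (-275128)) = 1/275129. Expand this rational in ℤ_17: compute digits iteratively via d_i = x_i mod 17, x_{i+1} = (x_i − d_i)/17. The first 6 digits are (1, 0, 0, 12, 13, 16).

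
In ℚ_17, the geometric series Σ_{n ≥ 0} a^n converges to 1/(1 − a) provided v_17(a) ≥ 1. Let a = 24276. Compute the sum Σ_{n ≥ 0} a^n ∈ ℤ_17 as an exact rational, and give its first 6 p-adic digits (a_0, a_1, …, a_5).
Σ a^n = 1/(1 − a) = -1/24275;  first 6 digits = (1, 0, 16, 4, 1, 7)

v_17(a) = 2 ≥ 1, so the series converges in ℤ_17 to 1/(1 − a) = 1/(1 − 24276) = -1/24275. Expand this rational in ℤ_17: compute digits iteratively via d_i = x_i mod 17, x_{i+1} = (x_i − d_i)/17. The first 6 digits are (1, 0, 16, 4, 1, 7).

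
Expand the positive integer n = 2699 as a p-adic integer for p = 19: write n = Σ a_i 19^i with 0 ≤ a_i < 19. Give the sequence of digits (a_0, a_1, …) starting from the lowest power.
(a_0, a_1, …) = (1, 9, 7)

Repeated division by 19 gives the digits low-to-high: 2699 = 1 + 9·19^1 + 7·19^2. Digit sequence: (1, 9, 7).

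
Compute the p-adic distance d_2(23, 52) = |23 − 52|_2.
d_2(23, 52) = 1

Step 1 — x − y = 23 − 52 = -29. Step 2 — v_2(-29) = 0 (factor: -29 = −(2^0 · 29); the sign does not affect v_p). Step 3 — |x − y|_2 = 2^{0} = 1.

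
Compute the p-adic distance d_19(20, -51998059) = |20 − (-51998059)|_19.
d_19(20, -51998059) = 1/2476099

Step 1 — x − y = 20 − (-51998059) = 51998079. Step 2 — v_19(51998079) = 5 (factor: 51998079 = (19^5 · 21); the sign does not affect v_p). Step 3 — |x − y|_19 = 19^{-5} = 1/2476099.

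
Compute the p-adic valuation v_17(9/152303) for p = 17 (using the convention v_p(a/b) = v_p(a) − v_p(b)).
v_17(9/152303) = -3

Factor powers of 17 from the numerator and denominator of the reduced fraction: 9 = 17^0 · 9 and 152303 = 17^3 · 31. Apply v_p(a/b) = v_p(a) − v_p(b): v_17(9/152303) = 0 − 3 = -3.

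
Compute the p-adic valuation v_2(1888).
v_2(1888) = 5

v_2(n) is the largest exponent k such that 2^k divides n. Factor out: 1888 = 2^5 · 59. (Sign doesn't affect v_p.) So v_2(1888) = 5.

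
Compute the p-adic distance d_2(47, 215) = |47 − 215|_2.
d_2(47, 215) = 1/8

Step 1 — x − y = 47 − 215 = -168. Step 2 — v_2(-168) = 3 (factor: -168 = −(2^3 · 21); the sign does not affect v_p). Step 3 — |x − y|_2 = 2^{-3} = 1/8.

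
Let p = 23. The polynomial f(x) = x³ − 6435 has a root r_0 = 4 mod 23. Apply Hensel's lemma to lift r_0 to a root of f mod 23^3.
r_2 = 8215 (mod 12167)

Hensel: r_{i+1} = r_i − f(r_i)/f′(r_i) mod 23^{i+2}, where f′(x) = 3x². Iterate:
  r_0 = 4 (mod 23)
  r_1 = 280 (mod 529)
  r_2 = 8215 (mod 12167)
Final: r = 8215 with f(r) ≡ 0 mod 23^3.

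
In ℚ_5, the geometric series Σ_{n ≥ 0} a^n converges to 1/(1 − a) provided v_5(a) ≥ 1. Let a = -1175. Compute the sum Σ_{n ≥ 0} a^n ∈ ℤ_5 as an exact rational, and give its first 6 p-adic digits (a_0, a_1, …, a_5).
Σ a^n = 1/(1 − a) = 1/1176;  first 6 digits = (1, 0, 3, 0, 2, 1)

v_5(a) = 2 ≥ 1, so the series converges in ℤ_5 to 1/(1 − a) = 1/(1 − (-1175)) = 1/1176. Expand this rational in ℤ_5: compute digits iteratively via d_i = x_i mod 5, x_{i+1} = (x_i − d_i)/5. The first 6 digits are (1, 0, 3, 0, 2, 1).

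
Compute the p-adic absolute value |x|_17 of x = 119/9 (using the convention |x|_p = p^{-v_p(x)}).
|119/9|_17 = 1/17

Step 1 — compute v_17(x) by factoring powers of 17 out of the numerator and denominator: v_17(119/9) = 1. Step 2 — apply |x|_p = p^{-v_p(x)} = 17^{-1} = 1/17.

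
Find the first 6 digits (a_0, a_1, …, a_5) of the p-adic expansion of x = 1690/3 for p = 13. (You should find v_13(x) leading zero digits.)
(a_0, …, a_5) = (0, 0, 12, 8, 8, 8)

v_13(1690/3) = 2, so a_0 = ... = a_1 = 0. Factor out: x = 13^2 · u with u = 10/3 a unit in ℤ_13. Expand u iteratively via a_{v+i} = u_i mod 13, u_{i+1} = (u_i − a_{v+i})/13:
  u_0 = 10/3;  a_2 = 12;  u_1 = (u_0 − 12)/13 = -2/3
  u_1 = -2/3;  a_3 = 8;  u_2 = (u_1 − 8)/13 = -2/3
  u_2 = -2/3;  a_4 = 8;  u_3 = (u_2 − 8)/13 = -2/3
  u_3 = -2/3;  a_5 = 8;  u_4 = (u_3 − 8)/13 = -2/3
Digits: (0, 0, 12, 8, 8, 8).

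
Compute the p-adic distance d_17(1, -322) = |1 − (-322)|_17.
d_17(1, -322) = 1/17

Step 1 — x − y = 1 − (-322) = 323. Step 2 — v_17(323) = 1 (factor: 323 = (17^1 · 19); the sign does not affect v_p). Step 3 — |x − y|_17 = 17^{-1} = 1/17.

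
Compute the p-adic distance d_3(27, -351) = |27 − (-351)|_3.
d_3(27, -351) = 1/27

Step 1 — x − y = 27 − (-351) = 378. Step 2 — v_3(378) = 3 (factor: 378 = (3^3 · 14); the sign does not affect v_p). Step 3 — |x − y|_3 = 3^{-3} = 1/27.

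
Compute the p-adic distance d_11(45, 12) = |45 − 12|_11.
d_11(45, 12) = 1/11

Step 1 — x − y = 45 − 12 = 33. Step 2 — v_11(33) = 1 (factor: 33 = (11^1 · 3); the sign does not affect v_p). Step 3 — |x − y|_11 = 11^{-1} = 1/11.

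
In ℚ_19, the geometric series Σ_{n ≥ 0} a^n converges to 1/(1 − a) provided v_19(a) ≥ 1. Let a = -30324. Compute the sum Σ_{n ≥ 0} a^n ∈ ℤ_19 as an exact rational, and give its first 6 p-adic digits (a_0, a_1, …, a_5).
Σ a^n = 1/(1 − a) = 1/30325;  first 6 digits = (1, 0, 11, 14, 6, 10)

v_19(a) = 2 ≥ 1, so the series converges in ℤ_19 to 1/(1 − a) = 1/(1 − (-30324)) = 1/30325. Expand this rational in ℤ_19: compute digits iteratively via d_i = x_i mod 19, x_{i+1} = (x_i − d_i)/19. The first 6 digits are (1, 0, 11, 14, 6, 10).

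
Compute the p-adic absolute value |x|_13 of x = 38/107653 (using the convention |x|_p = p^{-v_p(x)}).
|38/107653|_13 = 2197

Step 1 — compute v_13(x) by factoring powers of 13 out of the numerator and denominator: v_13(38/107653) = -3. Step 2 — apply |x|_p = p^{-v_p(x)} = 13^{3} = 2197.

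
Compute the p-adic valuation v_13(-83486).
v_13(-83486) = 3

v_13(n) is the largest exponent k such that 13^k divides n. Factor out: -83486 = -13^3 · 38. (Sign doesn't affect v_p.) So v_13(-83486) = 3.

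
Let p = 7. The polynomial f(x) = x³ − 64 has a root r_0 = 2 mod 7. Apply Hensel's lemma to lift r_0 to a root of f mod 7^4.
r_3 = 1787 (mod 2401)

Hensel: r_{i+1} = r_i − f(r_i)/f′(r_i) mod 7^{i+2}, where f′(x) = 3x². Iterate:
  r_0 = 2 (mod 7)
  r_1 = 23 (mod 49)
  r_2 = 72 (mod 343)
  r_3 = 1787 (mod 2401)
Final: r = 1787 with f(r) ≡ 0 mod 7^4.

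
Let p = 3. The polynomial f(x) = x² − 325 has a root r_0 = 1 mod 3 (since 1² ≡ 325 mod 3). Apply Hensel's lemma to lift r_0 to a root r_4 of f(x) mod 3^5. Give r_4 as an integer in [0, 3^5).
r_4 = 163 (mod 243)

Hensel's recurrence: r_{i+1} = r_i − f(r_i)·(f′(r_i))^{-1} mod 3^{i+2}, with f′(x) = 2x. Iterate:
  r_0 = 1 (mod 3)
  r_1 = 1 (mod 9)
  r_2 = 1 (mod 27)
  r_3 = 1 (mod 81)
  r_4 = 163 (mod 243)
Final: r_4 = 163, and one checks f(r_4) ≡ 0 mod 3^5.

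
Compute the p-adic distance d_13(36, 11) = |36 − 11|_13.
d_13(36, 11) = 1

Step 1 — x − y = 36 − 11 = 25. Step 2 — v_13(25) = 0 (factor: 25 = (13^0 · 25); the sign does not affect v_p). Step 3 — |x − y|_13 = 13^{0} = 1.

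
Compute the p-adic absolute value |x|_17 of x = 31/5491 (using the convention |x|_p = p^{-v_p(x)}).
|31/5491|_17 = 289

Step 1 — compute v_17(x) by factoring powers of 17 out of the numerator and denominator: v_17(31/5491) = -2. Step 2 — apply |x|_p = p^{-v_p(x)} = 17^{2} = 289.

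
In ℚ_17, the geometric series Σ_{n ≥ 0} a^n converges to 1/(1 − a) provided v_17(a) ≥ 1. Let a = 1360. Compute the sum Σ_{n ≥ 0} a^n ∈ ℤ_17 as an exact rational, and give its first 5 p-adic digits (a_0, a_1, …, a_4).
Σ a^n = 1/(1 − a) = -1/1359;  first 5 digits = (1, 12, 12, 13, 11)

v_17(a) = 1 ≥ 1, so the series converges in ℤ_17 to 1/(1 − a) = 1/(1 − 1360) = -1/1359. Expand this rational in ℤ_17: compute digits iteratively via d_i = x_i mod 17, x_{i+1} = (x_i − d_i)/17. The first 5 digits are (1, 12, 12, 13, 11).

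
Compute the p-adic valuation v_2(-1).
v_2(-1) = 0

v_2(n) is the largest exponent k such that 2^k divides n. Factor out: -1 = -2^0 · 1. (Sign doesn't affect v_p.) So v_2(-1) = 0.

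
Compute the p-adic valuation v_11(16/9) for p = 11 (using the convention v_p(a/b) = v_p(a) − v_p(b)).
v_11(16/9) = 0

Factor powers of 11 from the numerator and denominator of the reduced fraction: 16 = 11^0 · 16 and 9 = 11^0 · 9. Apply v_p(a/b) = v_p(a) − v_p(b): v_11(16/9) = 0 − 0 = 0.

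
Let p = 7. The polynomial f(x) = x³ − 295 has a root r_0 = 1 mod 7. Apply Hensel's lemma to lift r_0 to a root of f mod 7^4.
r_3 = 99 (mod 2401)

Hensel: r_{i+1} = r_i − f(r_i)/f′(r_i) mod 7^{i+2}, where f′(x) = 3x². Iterate:
  r_0 = 1 (mod 7)
  r_1 = 1 (mod 49)
  r_2 = 99 (mod 343)
  r_3 = 99 (mod 2401)
Final: r = 99 with f(r) ≡ 0 mod 7^4.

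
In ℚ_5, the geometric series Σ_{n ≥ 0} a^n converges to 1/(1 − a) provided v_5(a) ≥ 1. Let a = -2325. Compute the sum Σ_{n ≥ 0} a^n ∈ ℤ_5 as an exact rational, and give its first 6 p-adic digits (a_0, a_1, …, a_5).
Σ a^n = 1/(1 − a) = 1/2326;  first 6 digits = (1, 0, 2, 1, 0, 4)

v_5(a) = 2 ≥ 1, so the series converges in ℤ_5 to 1/(1 − a) = 1/(1 − (-2325)) = 1/2326. Expand this rational in ℤ_5: compute digits iteratively via d_i = x_i mod 5, x_{i+1} = (x_i − d_i)/5. The first 6 digits are (1, 0, 2, 1, 0, 4).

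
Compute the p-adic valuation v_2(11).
v_2(11) = 0

v_2(n) is the largest exponent k such that 2^k divides n. Factor out: 11 = 2^0 · 11. (Sign doesn't affect v_p.) So v_2(11) = 0.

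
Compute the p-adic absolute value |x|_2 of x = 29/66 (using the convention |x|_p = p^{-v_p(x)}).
|29/66|_2 = 2

Step 1 — compute v_2(x) by factoring powers of 2 out of the numerator and denominator: v_2(29/66) = -1. Step 2 — apply |x|_p = p^{-v_p(x)} = 2^{1} = 2.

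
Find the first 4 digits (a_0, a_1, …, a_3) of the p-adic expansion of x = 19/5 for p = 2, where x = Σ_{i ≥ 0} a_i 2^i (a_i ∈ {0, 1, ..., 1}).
(a_0, …, a_3) = (1, 1, 1, 0)

v_2(19/5) = 0 (numerator and denominator both coprime to 2), so x ∈ ℤ_2^×. Compute digits iteratively via a_i = x_i mod 2, x_{i+1} = (x_i − a_i)/2, with x_0 = x:
  x_0 = 19/5;  a_0 = 1;  x_1 = (x_0 − 1)/2 = 7/5
  x_1 = 7/5;  a_1 = 1;  x_2 = (x_1 − 1)/2 = 1/5
  x_2 = 1/5;  a_2 = 1;  x_3 = (x_2 − 1)/2 = -2/5
  x_3 = -2/5;  a_3 = 0;  x_4 = (x_3 − 0)/2 = -1/5
Digits: (1, 1, 1, 0).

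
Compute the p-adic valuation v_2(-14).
v_2(-14) = 1

v_2(n) is the largest exponent k such that 2^k divides n. Factor out: -14 = -2^1 · 7. (Sign doesn't affect v_p.) So v_2(-14) = 1.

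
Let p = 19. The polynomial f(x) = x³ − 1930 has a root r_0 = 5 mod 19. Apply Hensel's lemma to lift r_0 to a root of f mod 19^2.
r_1 = 5 (mod 361)

Hensel: r_{i+1} = r_i − f(r_i)/f′(r_i) mod 19^{i+2}, where f′(x) = 3x². Iterate:
  r_0 = 5 (mod 19)
  r_1 = 5 (mod 361)
Final: r = 5 with f(r) ≡ 0 mod 19^2.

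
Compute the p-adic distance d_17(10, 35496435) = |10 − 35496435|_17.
d_17(10, 35496435) = 1/1419857

Step 1 — x − y = 10 − 35496435 = -35496425. Step 2 — v_17(-35496425) = 5 (factor: -35496425 = −(17^5 · 25); the sign does not affect v_p). Step 3 — |x − y|_17 = 17^{-5} = 1/1419857.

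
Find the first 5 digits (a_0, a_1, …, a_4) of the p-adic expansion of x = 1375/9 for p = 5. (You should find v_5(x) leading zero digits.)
(a_0, …, a_4) = (0, 0, 0, 4, 0)

v_5(1375/9) = 3, so a_0 = ... = a_2 = 0. Factor out: x = 5^3 · u with u = 11/9 a unit in ℤ_5. Expand u iteratively via a_{v+i} = u_i mod 5, u_{i+1} = (u_i − a_{v+i})/5:
  u_0 = 11/9;  a_3 = 4;  u_1 = (u_0 − 4)/5 = -5/9
  u_1 = -5/9;  a_4 = 0;  u_2 = (u_1 − 0)/5 = -1/9
Digits: (0, 0, 0, 4, 0).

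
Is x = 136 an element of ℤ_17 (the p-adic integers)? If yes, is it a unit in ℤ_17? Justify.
x ∈ ℤ_17 but not a unit; v_17(x) = 1 > 0

ℤ_17 = {x ∈ ℚ_17 : v_17(x) ≥ 0} and ℤ_17^× = {x ∈ ℤ_17 : v_17(x) = 0}. Here v_17(136) = v_17(num) − v_17(den) = 1; compare against these criteria.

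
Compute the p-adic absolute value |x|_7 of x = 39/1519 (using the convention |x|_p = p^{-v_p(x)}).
|39/1519|_7 = 49

Step 1 — compute v_7(x) by factoring powers of 7 out of the numerator and denominator: v_7(39/1519) = -2. Step 2 — apply |x|_p = p^{-v_p(x)} = 7^{2} = 49.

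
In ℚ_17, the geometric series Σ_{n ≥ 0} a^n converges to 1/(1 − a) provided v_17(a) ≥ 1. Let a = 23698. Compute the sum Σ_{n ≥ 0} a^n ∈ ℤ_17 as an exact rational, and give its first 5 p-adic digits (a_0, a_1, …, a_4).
Σ a^n = 1/(1 − a) = -1/23697;  first 5 digits = (1, 0, 14, 4, 9)

v_17(a) = 2 ≥ 1, so the series converges in ℤ_17 to 1/(1 − a) = 1/(1 − 23698) = -1/23697. Expand this rational in ℤ_17: compute digits iteratively via d_i = x_i mod 17, x_{i+1} = (x_i − d_i)/17. The first 5 digits are (1, 0, 14, 4, 9).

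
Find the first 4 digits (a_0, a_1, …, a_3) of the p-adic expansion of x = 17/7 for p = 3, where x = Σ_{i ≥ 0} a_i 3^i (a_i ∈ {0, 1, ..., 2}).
(a_0, …, a_3) = (2, 1, 1, 0)

v_3(17/7) = 0 (numerator and denominator both coprime to 3), so x ∈ ℤ_3^×. Compute digits iteratively via a_i = x_i mod 3, x_{i+1} = (x_i − a_i)/3, with x_0 = x:
  x_0 = 17/7;  a_0 = 2;  x_1 = (x_0 − 2)/3 = 1/7
  x_1 = 1/7;  a_1 = 1;  x_2 = (x_1 − 1)/3 = -2/7
  x_2 = -2/7;  a_2 = 1;  x_3 = (x_2 − 1)/3 = -3/7
  x_3 = -3/7;  a_3 = 0;  x_4 = (x_3 − 0)/3 = -1/7
Digits: (2, 1, 1, 0).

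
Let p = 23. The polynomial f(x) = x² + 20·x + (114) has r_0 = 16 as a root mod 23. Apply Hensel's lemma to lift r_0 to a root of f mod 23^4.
r_3 = 4662 (mod 279841)

Hensel: r_{i+1} = r_i − f(r_i)·(f′(r_i))^{-1} mod 23^{i+2}, f′(x) = 2x + 20. Iterate:
  r_0 = 16 (mod 23)
  r_1 = 430 (mod 529)
  r_2 = 4662 (mod 12167)
  r_3 = 4662 (mod 279841)
Final: r = 4662 satisfies f(r) ≡ 0 mod 23^4.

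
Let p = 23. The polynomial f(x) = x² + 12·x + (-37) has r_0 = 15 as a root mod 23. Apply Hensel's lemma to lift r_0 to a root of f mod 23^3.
r_2 = 3281 (mod 12167)

Hensel: r_{i+1} = r_i − f(r_i)·(f′(r_i))^{-1} mod 23^{i+2}, f′(x) = 2x + 12. Iterate:
  r_0 = 15 (mod 23)
  r_1 = 107 (mod 529)
  r_2 = 3281 (mod 12167)
Final: r = 3281 satisfies f(r) ≡ 0 mod 23^3.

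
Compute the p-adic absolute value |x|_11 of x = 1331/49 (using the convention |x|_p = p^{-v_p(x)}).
|1331/49|_11 = 1/1331

Step 1 — compute v_11(x) by factoring powers of 11 out of the numerator and denominator: v_11(1331/49) = 3. Step 2 — apply |x|_p = p^{-v_p(x)} = 11^{-3} = 1/1331.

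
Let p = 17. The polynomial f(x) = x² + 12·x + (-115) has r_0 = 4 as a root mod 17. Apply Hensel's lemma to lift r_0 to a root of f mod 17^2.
r_1 = 21 (mod 289)

Hensel: r_{i+1} = r_i − f(r_i)·(f′(r_i))^{-1} mod 17^{i+2}, f′(x) = 2x + 12. Iterate:
  r_0 = 4 (mod 17)
  r_1 = 21 (mod 289)
Final: r = 21 satisfies f(r) ≡ 0 mod 17^2.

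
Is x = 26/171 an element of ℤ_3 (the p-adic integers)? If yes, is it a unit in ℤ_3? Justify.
x ∉ ℤ_3 (v_3(x) = -2 < 0)

ℤ_3 = {x ∈ ℚ_3 : v_3(x) ≥ 0} and ℤ_3^× = {x ∈ ℤ_3 : v_3(x) = 0}. Here v_3(26/171) = v_3(num) − v_3(den) = -2; compare against these criteria.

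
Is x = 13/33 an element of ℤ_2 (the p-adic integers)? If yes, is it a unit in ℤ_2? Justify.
x ∈ ℤ_2^× (unit); v_2(x) = 0

ℤ_2 = {x ∈ ℚ_2 : v_2(x) ≥ 0} and ℤ_2^× = {x ∈ ℤ_2 : v_2(x) = 0}. Here v_2(13/33) = v_2(num) − v_2(den) = 0; compare against these criteria.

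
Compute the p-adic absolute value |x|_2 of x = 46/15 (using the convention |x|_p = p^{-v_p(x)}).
|46/15|_2 = 1/2

Step 1 — compute v_2(x) by factoring powers of 2 out of the numerator and denominator: v_2(46/15) = 1. Step 2 — apply |x|_p = p^{-v_p(x)} = 2^{-1} = 1/2.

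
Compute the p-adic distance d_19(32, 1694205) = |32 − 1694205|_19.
d_19(32, 1694205) = 1/130321

Step 1 — x − y = 32 − 1694205 = -1694173. Step 2 — v_19(-1694173) = 4 (factor: -1694173 = −(19^4 · 13); the sign does not affect v_p). Step 3 — |x − y|_19 = 19^{-4} = 1/130321.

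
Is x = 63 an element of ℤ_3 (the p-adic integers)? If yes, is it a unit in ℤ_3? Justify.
x ∈ ℤ_3 but not a unit; v_3(x) = 2 > 0

ℤ_3 = {x ∈ ℚ_3 : v_3(x) ≥ 0} and ℤ_3^× = {x ∈ ℤ_3 : v_3(x) = 0}. Here v_3(63) = v_3(num) − v_3(den) = 2; compare against these criteria.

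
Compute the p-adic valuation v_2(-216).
v_2(-216) = 3

v_2(n) is the largest exponent k such that 2^k divides n. Factor out: -216 = -2^3 · 27. (Sign doesn't affect v_p.) So v_2(-216) = 3.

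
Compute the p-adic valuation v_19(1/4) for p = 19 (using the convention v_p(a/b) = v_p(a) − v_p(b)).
v_19(1/4) = 0

Factor powers of 19 from the numerator and denominator of the reduced fraction: 1 = 19^0 · 1 and 4 = 19^0 · 4. Apply v_p(a/b) = v_p(a) − v_p(b): v_19(1/4) = 0 − 0 = 0.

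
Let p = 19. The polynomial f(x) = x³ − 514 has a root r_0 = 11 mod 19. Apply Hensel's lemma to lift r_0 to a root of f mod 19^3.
r_2 = 2671 (mod 6859)

Hensel: r_{i+1} = r_i − f(r_i)/f′(r_i) mod 19^{i+2}, where f′(x) = 3x². Iterate:
  r_0 = 11 (mod 19)
  r_1 = 144 (mod 361)
  r_2 = 2671 (mod 6859)
Final: r = 2671 with f(r) ≡ 0 mod 19^3.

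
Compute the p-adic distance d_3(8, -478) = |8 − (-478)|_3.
d_3(8, -478) = 1/243

Step 1 — x − y = 8 − (-478) = 486. Step 2 — v_3(486) = 5 (factor: 486 = (3^5 · 2); the sign does not affect v_p). Step 3 — |x − y|_3 = 3^{-5} = 1/243.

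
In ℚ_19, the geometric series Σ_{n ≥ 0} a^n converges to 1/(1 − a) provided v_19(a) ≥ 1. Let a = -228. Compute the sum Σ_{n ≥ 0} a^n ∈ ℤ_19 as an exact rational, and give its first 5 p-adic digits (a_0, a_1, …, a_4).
Σ a^n = 1/(1 − a) = 1/229;  first 5 digits = (1, 7, 10, 8, 11)

v_19(a) = 1 ≥ 1, so the series converges in ℤ_19 to 1/(1 − a) = 1/(1 − (-228)) = 1/229. Expand this rational in ℤ_19: compute digits iteratively via d_i = x_i mod 19, x_{i+1} = (x_i − d_i)/19. The first 5 digits are (1, 7, 10, 8, 11).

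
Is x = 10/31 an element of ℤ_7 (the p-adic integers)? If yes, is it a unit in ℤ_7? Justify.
x ∈ ℤ_7^× (unit); v_7(x) = 0

ℤ_7 = {x ∈ ℚ_7 : v_7(x) ≥ 0} and ℤ_7^× = {x ∈ ℤ_7 : v_7(x) = 0}. Here v_7(10/31) = v_7(num) − v_7(den) = 0; compare against these criteria.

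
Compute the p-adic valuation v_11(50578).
v_11(50578) = 3

v_11(n) is the largest exponent k such that 11^k divides n. Factor out: 50578 = 11^3 · 38. (Sign doesn't affect v_p.) So v_11(50578) = 3.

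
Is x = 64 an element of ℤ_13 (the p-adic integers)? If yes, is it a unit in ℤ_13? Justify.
x ∈ ℤ_13^× (unit); v_13(x) = 0

ℤ_13 = {x ∈ ℚ_13 : v_13(x) ≥ 0} and ℤ_13^× = {x ∈ ℤ_13 : v_13(x) = 0}. Here v_13(64) = v_13(num) − v_13(den) = 0; compare against these criteria.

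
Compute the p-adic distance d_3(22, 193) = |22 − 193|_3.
d_3(22, 193) = 1/9

Step 1 — x − y = 22 − 193 = -171. Step 2 — v_3(-171) = 2 (factor: -171 = −(3^2 · 19); the sign does not affect v_p). Step 3 — |x − y|_3 = 3^{-2} = 1/9.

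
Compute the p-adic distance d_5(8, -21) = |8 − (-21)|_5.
d_5(8, -21) = 1

Step 1 — x − y = 8 − (-21) = 29. Step 2 — v_5(29) = 0 (factor: 29 = (5^0 · 29); the sign does not affect v_p). Step 3 — |x − y|_5 = 5^{0} = 1.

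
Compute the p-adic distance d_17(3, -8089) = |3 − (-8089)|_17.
d_17(3, -8089) = 1/289

Step 1 — x − y = 3 − (-8089) = 8092. Step 2 — v_17(8092) = 2 (factor: 8092 = (17^2 · 28); the sign does not affect v_p). Step 3 — |x − y|_17 = 17^{-2} = 1/289.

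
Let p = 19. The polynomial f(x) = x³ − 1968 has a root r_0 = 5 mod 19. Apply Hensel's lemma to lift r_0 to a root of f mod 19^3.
r_2 = 3216 (mod 6859)

Hensel: r_{i+1} = r_i − f(r_i)/f′(r_i) mod 19^{i+2}, where f′(x) = 3x². Iterate:
  r_0 = 5 (mod 19)
  r_1 = 328 (mod 361)
  r_2 = 3216 (mod 6859)
Final: r = 3216 with f(r) ≡ 0 mod 19^3.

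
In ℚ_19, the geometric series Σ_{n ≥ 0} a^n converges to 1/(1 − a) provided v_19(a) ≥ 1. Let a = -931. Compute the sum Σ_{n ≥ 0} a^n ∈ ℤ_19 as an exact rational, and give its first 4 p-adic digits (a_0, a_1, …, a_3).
Σ a^n = 1/(1 − a) = 1/932;  first 4 digits = (1, 8, 4, 11)

v_19(a) = 1 ≥ 1, so the series converges in ℤ_19 to 1/(1 − a) = 1/(1 − (-931)) = 1/932. Expand this rational in ℤ_19: compute digits iteratively via d_i = x_i mod 19, x_{i+1} = (x_i − d_i)/19. The first 4 digits are (1, 8, 4, 11).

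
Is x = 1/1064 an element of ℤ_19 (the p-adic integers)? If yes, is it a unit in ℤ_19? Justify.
x ∉ ℤ_19 (v_19(x) = -1 < 0)

ℤ_19 = {x ∈ ℚ_19 : v_19(x) ≥ 0} and ℤ_19^× = {x ∈ ℤ_19 : v_19(x) = 0}. Here v_19(1/1064) = v_19(num) − v_19(den) = -1; compare against these criteria.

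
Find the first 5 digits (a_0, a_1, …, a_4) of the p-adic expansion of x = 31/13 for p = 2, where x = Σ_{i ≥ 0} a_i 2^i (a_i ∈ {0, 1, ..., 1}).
(a_0, …, a_4) = (1, 1, 0, 1, 1)

v_2(31/13) = 0 (numerator and denominator both coprime to 2), so x ∈ ℤ_2^×. Compute digits iteratively via a_i = x_i mod 2, x_{i+1} = (x_i − a_i)/2, with x_0 = x:
  x_0 = 31/13;  a_0 = 1;  x_1 = (x_0 − 1)/2 = 9/13
  x_1 = 9/13;  a_1 = 1;  x_2 = (x_1 − 1)/2 = -2/13
  x_2 = -2/13;  a_2 = 0;  x_3 = (x_2 − 0)/2 = -1/13
  x_3 = -1/13;  a_3 = 1;  x_4 = (x_3 − 1)/2 = -7/13
  x_4 = -7/13;  a_4 = 1;  x_5 = (x_4 − 1)/2 = -10/13
Digits: (1, 1, 0, 1, 1).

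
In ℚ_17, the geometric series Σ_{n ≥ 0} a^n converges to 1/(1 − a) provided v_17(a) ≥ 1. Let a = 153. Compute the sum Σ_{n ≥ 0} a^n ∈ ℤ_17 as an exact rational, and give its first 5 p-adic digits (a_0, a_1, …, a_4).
Σ a^n = 1/(1 − a) = -1/152;  first 5 digits = (1, 9, 13, 2, 8)

v_17(a) = 1 ≥ 1, so the series converges in ℤ_17 to 1/(1 − a) = 1/(1 − 153) = -1/152. Expand this rational in ℤ_17: compute digits iteratively via d_i = x_i mod 17, x_{i+1} = (x_i − d_i)/17. The first 5 digits are (1, 9, 13, 2, 8).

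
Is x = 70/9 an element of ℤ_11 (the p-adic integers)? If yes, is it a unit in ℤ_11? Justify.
x ∈ ℤ_11^× (unit); v_11(x) = 0

ℤ_11 = {x ∈ ℚ_11 : v_11(x) ≥ 0} and ℤ_11^× = {x ∈ ℤ_11 : v_11(x) = 0}. Here v_11(70/9) = v_11(num) − v_11(den) = 0; compare against these criteria.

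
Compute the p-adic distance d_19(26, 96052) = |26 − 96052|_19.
d_19(26, 96052) = 1/6859

Step 1 — x − y = 26 − 96052 = -96026. Step 2 — v_19(-96026) = 3 (factor: -96026 = −(19^3 · 14); the sign does not affect v_p). Step 3 — |x − y|_19 = 19^{-3} = 1/6859.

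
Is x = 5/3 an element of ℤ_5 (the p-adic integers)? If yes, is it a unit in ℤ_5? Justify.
x ∈ ℤ_5 but not a unit; v_5(x) = 1 > 0

ℤ_5 = {x ∈ ℚ_5 : v_5(x) ≥ 0} and ℤ_5^× = {x ∈ ℤ_5 : v_5(x) = 0}. Here v_5(5/3) = v_5(num) − v_5(den) = 1; compare against these criteria.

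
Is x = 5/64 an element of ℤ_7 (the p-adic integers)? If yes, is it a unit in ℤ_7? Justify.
x ∈ ℤ_7^× (unit); v_7(x) = 0

ℤ_7 = {x ∈ ℚ_7 : v_7(x) ≥ 0} and ℤ_7^× = {x ∈ ℤ_7 : v_7(x) = 0}. Here v_7(5/64) = v_7(num) − v_7(den) = 0; compare against these criteria.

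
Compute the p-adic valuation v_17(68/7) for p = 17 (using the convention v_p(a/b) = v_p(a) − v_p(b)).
v_17(68/7) = 1

Factor powers of 17 from the numerator and denominator of the reduced fraction: 68 = 17^1 · 4 and 7 = 17^0 · 7. Apply v_p(a/b) = v_p(a) − v_p(b): v_17(68/7) = 1 − 0 = 1.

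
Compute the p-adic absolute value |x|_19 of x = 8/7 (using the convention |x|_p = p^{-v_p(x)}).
|8/7|_19 = 1

Step 1 — compute v_19(x) by factoring powers of 19 out of the numerator and denominator: v_19(8/7) = 0. Step 2 — apply |x|_p = p^{-v_p(x)} = 19^{0} = 1.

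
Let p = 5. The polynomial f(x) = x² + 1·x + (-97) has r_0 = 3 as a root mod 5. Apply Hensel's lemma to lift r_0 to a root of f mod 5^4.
r_3 = 83 (mod 625)

Hensel: r_{i+1} = r_i − f(r_i)·(f′(r_i))^{-1} mod 5^{i+2}, f′(x) = 2x + 1. Iterate:
  r_0 = 3 (mod 5)
  r_1 = 8 (mod 25)
  r_2 = 83 (mod 125)
  r_3 = 83 (mod 625)
Final: r = 83 satisfies f(r) ≡ 0 mod 5^4.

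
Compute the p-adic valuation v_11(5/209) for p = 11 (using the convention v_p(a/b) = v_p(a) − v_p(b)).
v_11(5/209) = -1

Factor powers of 11 from the numerator and denominator of the reduced fraction: 5 = 11^0 · 5 and 209 = 11^1 · 19. Apply v_p(a/b) = v_p(a) − v_p(b): v_11(5/209) = 0 − 1 = -1.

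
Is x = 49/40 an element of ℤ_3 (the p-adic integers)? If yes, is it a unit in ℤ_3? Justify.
x ∈ ℤ_3^× (unit); v_3(x) = 0

ℤ_3 = {x ∈ ℚ_3 : v_3(x) ≥ 0} and ℤ_3^× = {x ∈ ℤ_3 : v_3(x) = 0}. Here v_3(49/40) = v_3(num) − v_3(den) = 0; compare against these criteria.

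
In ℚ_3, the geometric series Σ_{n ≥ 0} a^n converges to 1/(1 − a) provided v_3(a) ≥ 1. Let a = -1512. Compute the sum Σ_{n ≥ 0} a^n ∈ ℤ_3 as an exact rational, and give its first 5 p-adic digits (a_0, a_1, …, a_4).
Σ a^n = 1/(1 − a) = 1/1513;  first 5 digits = (1, 0, 0, 1, 2)

v_3(a) = 3 ≥ 1, so the series converges in ℤ_3 to 1/(1 − a) = 1/(1 − (-1512)) = 1/1513. Expand this rational in ℤ_3: compute digits iteratively via d_i = x_i mod 3, x_{i+1} = (x_i − d_i)/3. The first 5 digits are (1, 0, 0, 1, 2).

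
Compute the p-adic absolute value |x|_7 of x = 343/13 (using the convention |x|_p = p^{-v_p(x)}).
|343/13|_7 = 1/343

Step 1 — compute v_7(x) by factoring powers of 7 out of the numerator and denominator: v_7(343/13) = 3. Step 2 — apply |x|_p = p^{-v_p(x)} = 7^{-3} = 1/343.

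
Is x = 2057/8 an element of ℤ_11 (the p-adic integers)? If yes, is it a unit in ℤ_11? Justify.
x ∈ ℤ_11 but not a unit; v_11(x) = 2 > 0

ℤ_11 = {x ∈ ℚ_11 : v_11(x) ≥ 0} and ℤ_11^× = {x ∈ ℤ_11 : v_11(x) = 0}. Here v_11(2057/8) = v_11(num) − v_11(den) = 2; compare against these criteria.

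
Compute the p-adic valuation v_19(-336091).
v_19(-336091) = 3

v_19(n) is the largest exponent k such that 19^k divides n. Factor out: -336091 = -19^3 · 49. (Sign doesn't affect v_p.) So v_19(-336091) = 3.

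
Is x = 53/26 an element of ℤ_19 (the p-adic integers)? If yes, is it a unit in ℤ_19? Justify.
x ∈ ℤ_19^× (unit); v_19(x) = 0

ℤ_19 = {x ∈ ℚ_19 : v_19(x) ≥ 0} and ℤ_19^× = {x ∈ ℤ_19 : v_19(x) = 0}. Here v_19(53/26) = v_19(num) − v_19(den) = 0; compare against these criteria.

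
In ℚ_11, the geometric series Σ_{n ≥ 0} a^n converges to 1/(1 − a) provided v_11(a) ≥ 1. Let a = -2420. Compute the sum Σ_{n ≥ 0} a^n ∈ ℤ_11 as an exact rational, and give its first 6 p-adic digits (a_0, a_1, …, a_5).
Σ a^n = 1/(1 − a) = 1/2421;  first 6 digits = (1, 0, 2, 9, 3, 3)

v_11(a) = 2 ≥ 1, so the series converges in ℤ_11 to 1/(1 − a) = 1/(1 − (-2420)) = 1/2421. Expand this rational in ℤ_11: compute digits iteratively via d_i = x_i mod 11, x_{i+1} = (x_i − d_i)/11. The first 6 digits are (1, 0, 2, 9, 3, 3).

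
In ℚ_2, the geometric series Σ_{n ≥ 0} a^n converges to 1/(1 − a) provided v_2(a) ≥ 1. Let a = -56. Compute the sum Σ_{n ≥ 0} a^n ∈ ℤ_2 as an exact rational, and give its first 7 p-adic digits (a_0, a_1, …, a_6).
Σ a^n = 1/(1 − a) = 1/57;  first 7 digits = (1, 0, 0, 1, 0, 0, 0)

v_2(a) = 3 ≥ 1, so the series converges in ℤ_2 to 1/(1 − a) = 1/(1 − (-56)) = 1/57. Expand this rational in ℤ_2: compute digits iteratively via d_i = x_i mod 2, x_{i+1} = (x_i − d_i)/2. The first 7 digits are (1, 0, 0, 1, 0, 0, 0).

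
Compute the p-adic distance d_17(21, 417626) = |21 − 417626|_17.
d_17(21, 417626) = 1/83521

Step 1 — x − y = 21 − 417626 = -417605. Step 2 — v_17(-417605) = 4 (factor: -417605 = −(17^4 · 5); the sign does not affect v_p). Step 3 — |x − y|_17 = 17^{-4} = 1/83521.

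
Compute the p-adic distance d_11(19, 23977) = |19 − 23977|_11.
d_11(19, 23977) = 1/1331

Step 1 — x − y = 19 − 23977 = -23958. Step 2 — v_11(-23958) = 3 (factor: -23958 = −(11^3 · 18); the sign does not affect v_p). Step 3 — |x − y|_11 = 11^{-3} = 1/1331.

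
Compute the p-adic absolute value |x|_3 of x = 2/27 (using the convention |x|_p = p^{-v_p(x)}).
|2/27|_3 = 27

Step 1 — compute v_3(x) by factoring powers of 3 out of the numerator and denominator: v_3(2/27) = -3. Step 2 — apply |x|_p = p^{-v_p(x)} = 3^{3} = 27.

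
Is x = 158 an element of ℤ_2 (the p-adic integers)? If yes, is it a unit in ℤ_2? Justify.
x ∈ ℤ_2 but not a unit; v_2(x) = 1 > 0

ℤ_2 = {x ∈ ℚ_2 : v_2(x) ≥ 0} and ℤ_2^× = {x ∈ ℤ_2 : v_2(x) = 0}. Here v_2(158) = v_2(num) − v_2(den) = 1; compare against these criteria.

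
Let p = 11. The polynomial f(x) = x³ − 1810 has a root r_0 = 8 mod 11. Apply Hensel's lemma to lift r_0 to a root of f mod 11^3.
r_2 = 316 (mod 1331)

Hensel: r_{i+1} = r_i − f(r_i)/f′(r_i) mod 11^{i+2}, where f′(x) = 3x². Iterate:
  r_0 = 8 (mod 11)
  r_1 = 74 (mod 121)
  r_2 = 316 (mod 1331)
Final: r = 316 with f(r) ≡ 0 mod 11^3.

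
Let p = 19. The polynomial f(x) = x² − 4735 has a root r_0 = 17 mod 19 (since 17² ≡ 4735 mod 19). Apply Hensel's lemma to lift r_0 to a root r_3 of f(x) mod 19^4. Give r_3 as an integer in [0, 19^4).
r_3 = 91863 (mod 130321)

Hensel's recurrence: r_{i+1} = r_i − f(r_i)·(f′(r_i))^{-1} mod 19^{i+2}, with f′(x) = 2x. Iterate:
  r_0 = 17 (mod 19)
  r_1 = 169 (mod 361)
  r_2 = 2696 (mod 6859)
  r_3 = 91863 (mod 130321)
Final: r_3 = 91863, and one checks f(r_3) ≡ 0 mod 19^4.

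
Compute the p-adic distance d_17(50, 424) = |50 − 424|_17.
d_17(50, 424) = 1/17

Step 1 — x − y = 50 − 424 = -374. Step 2 — v_17(-374) = 1 (factor: -374 = −(17^1 · 22); the sign does not affect v_p). Step 3 — |x − y|_17 = 17^{-1} = 1/17.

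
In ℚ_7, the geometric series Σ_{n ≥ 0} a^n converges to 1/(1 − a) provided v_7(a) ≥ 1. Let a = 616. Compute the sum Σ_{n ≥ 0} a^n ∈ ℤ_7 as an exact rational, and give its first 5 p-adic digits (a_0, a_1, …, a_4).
Σ a^n = 1/(1 − a) = -1/615;  first 5 digits = (1, 4, 0, 3, 5)

v_7(a) = 1 ≥ 1, so the series converges in ℤ_7 to 1/(1 − a) = 1/(1 − 616) = -1/615. Expand this rational in ℤ_7: compute digits iteratively via d_i = x_i mod 7, x_{i+1} = (x_i − d_i)/7. The first 5 digits are (1, 4, 0, 3, 5).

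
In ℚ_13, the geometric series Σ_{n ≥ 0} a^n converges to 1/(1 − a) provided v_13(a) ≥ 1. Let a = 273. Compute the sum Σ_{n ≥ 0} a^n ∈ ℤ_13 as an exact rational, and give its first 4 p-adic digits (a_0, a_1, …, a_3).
Σ a^n = 1/(1 − a) = -1/272;  first 4 digits = (1, 8, 0, 0)

v_13(a) = 1 ≥ 1, so the series converges in ℤ_13 to 1/(1 − a) = 1/(1 − 273) = -1/272. Expand this rational in ℤ_13: compute digits iteratively via d_i = x_i mod 13, x_{i+1} = (x_i − d_i)/13. The first 4 digits are (1, 8, 0, 0).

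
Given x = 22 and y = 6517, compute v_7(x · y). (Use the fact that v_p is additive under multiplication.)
v_7(143374) = 3

v_p(x) = 0 (factor: 22 = 7^0 · 22); v_p(y) = 3 (factor: 6517 = 7^3 · 19). Additivity: v_p(xy) = v_p(x) + v_p(y) = 0 + 3 = 3. (Direct check: xy = 143374 = 7^3 · (418).)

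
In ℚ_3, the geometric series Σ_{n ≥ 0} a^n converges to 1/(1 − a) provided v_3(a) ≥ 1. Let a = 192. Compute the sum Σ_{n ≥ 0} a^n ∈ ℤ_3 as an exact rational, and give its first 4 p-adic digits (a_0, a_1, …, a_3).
Σ a^n = 1/(1 − a) = -1/191;  first 4 digits = (1, 1, 1, 2)

v_3(a) = 1 ≥ 1, so the series converges in ℤ_3 to 1/(1 − a) = 1/(1 − 192) = -1/191. Expand this rational in ℤ_3: compute digits iteratively via d_i = x_i mod 3, x_{i+1} = (x_i − d_i)/3. The first 4 digits are (1, 1, 1, 2).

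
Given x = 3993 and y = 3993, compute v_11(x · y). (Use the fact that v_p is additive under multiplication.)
v_11(15944049) = 6

v_p(x) = 3 (factor: 3993 = 11^3 · 3); v_p(y) = 3 (factor: 3993 = 11^3 · 3). Additivity: v_p(xy) = v_p(x) + v_p(y) = 3 + 3 = 6. (Direct check: xy = 15944049 = 11^6 · (9).)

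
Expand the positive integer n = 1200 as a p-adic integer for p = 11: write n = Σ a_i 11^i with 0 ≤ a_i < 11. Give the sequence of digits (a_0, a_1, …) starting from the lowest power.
(a_0, a_1, …) = (1, 10, 9)

Repeated division by 11 gives the digits low-to-high: 1200 = 1 + 10·11^1 + 9·11^2. Digit sequence: (1, 10, 9).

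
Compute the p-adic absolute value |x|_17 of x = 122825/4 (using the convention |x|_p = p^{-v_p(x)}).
|122825/4|_17 = 1/4913

Step 1 — compute v_17(x) by factoring powers of 17 out of the numerator and denominator: v_17(122825/4) = 3. Step 2 — apply |x|_p = p^{-v_p(x)} = 17^{-3} = 1/4913.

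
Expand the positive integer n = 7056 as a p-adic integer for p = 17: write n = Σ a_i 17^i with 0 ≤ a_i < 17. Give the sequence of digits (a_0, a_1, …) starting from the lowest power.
(a_0, a_1, …) = (1, 7, 7, 1)

Repeated division by 17 gives the digits low-to-high: 7056 = 1 + 7·17^1 + 7·17^2 + 1·17^3. Digit sequence: (1, 7, 7, 1).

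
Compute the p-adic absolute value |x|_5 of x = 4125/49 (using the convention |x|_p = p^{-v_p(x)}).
|4125/49|_5 = 1/125

Step 1 — compute v_5(x) by factoring powers of 5 out of the numerator and denominator: v_5(4125/49) = 3. Step 2 — apply |x|_p = p^{-v_p(x)} = 5^{-3} = 1/125.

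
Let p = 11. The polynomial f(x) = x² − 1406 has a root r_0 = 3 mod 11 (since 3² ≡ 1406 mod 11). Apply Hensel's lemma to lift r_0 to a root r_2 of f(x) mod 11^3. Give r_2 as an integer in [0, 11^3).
r_2 = 1103 (mod 1331)

Hensel's recurrence: r_{i+1} = r_i − f(r_i)·(f′(r_i))^{-1} mod 11^{i+2}, with f′(x) = 2x. Iterate:
  r_0 = 3 (mod 11)
  r_1 = 14 (mod 121)
  r_2 = 1103 (mod 1331)
Final: r_2 = 1103, and one checks f(r_2) ≡ 0 mod 11^3.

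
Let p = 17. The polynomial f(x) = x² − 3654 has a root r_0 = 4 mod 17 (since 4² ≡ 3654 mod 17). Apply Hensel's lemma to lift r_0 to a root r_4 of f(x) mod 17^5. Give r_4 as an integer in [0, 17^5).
r_4 = 1372703 (mod 1419857)

Hensel's recurrence: r_{i+1} = r_i − f(r_i)·(f′(r_i))^{-1} mod 17^{i+2}, with f′(x) = 2x. Iterate:
  r_0 = 4 (mod 17)
  r_1 = 242 (mod 289)
  r_2 = 1976 (mod 4913)
  r_3 = 36367 (mod 83521)
  r_4 = 1372703 (mod 1419857)
Final: r_4 = 1372703, and one checks f(r_4) ≡ 0 mod 17^5.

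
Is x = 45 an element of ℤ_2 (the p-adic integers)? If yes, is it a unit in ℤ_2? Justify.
x ∈ ℤ_2^× (unit); v_2(x) = 0

ℤ_2 = {x ∈ ℚ_2 : v_2(x) ≥ 0} and ℤ_2^× = {x ∈ ℤ_2 : v_2(x) = 0}. Here v_2(45) = v_2(num) − v_2(den) = 0; compare against these criteria.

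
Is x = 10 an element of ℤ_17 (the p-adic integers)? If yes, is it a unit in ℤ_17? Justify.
x ∈ ℤ_17^× (unit); v_17(x) = 0

ℤ_17 = {x ∈ ℚ_17 : v_17(x) ≥ 0} and ℤ_17^× = {x ∈ ℤ_17 : v_17(x) = 0}. Here v_17(10) = v_17(num) − v_17(den) = 0; compare against these criteria.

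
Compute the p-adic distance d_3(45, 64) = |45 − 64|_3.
d_3(45, 64) = 1

Step 1 — x − y = 45 − 64 = -19. Step 2 — v_3(-19) = 0 (factor: -19 = −(3^0 · 19); the sign does not affect v_p). Step 3 — |x − y|_3 = 3^{0} = 1.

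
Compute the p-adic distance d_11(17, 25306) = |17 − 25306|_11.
d_11(17, 25306) = 1/1331

Step 1 — x − y = 17 − 25306 = -25289. Step 2 — v_11(-25289) = 3 (factor: -25289 = −(11^3 · 19); the sign does not affect v_p). Step 3 — |x − y|_11 = 11^{-3} = 1/1331.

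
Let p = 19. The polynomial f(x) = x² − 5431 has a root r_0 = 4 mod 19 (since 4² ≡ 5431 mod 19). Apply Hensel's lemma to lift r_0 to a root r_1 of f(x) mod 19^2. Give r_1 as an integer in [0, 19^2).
r_1 = 4 (mod 361)

Hensel's recurrence: r_{i+1} = r_i − f(r_i)·(f′(r_i))^{-1} mod 19^{i+2}, with f′(x) = 2x. Iterate:
  r_0 = 4 (mod 19)
  r_1 = 4 (mod 361)
Final: r_1 = 4, and one checks f(r_1) ≡ 0 mod 19^2.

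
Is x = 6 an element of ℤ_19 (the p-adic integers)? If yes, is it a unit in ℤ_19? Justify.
x ∈ ℤ_19^× (unit); v_19(x) = 0

ℤ_19 = {x ∈ ℚ_19 : v_19(x) ≥ 0} and ℤ_19^× = {x ∈ ℤ_19 : v_19(x) = 0}. Here v_19(6) = v_19(num) − v_19(den) = 0; compare against these criteria.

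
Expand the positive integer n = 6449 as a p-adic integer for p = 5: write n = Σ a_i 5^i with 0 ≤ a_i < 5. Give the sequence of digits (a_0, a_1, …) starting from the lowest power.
(a_0, a_1, …) = (4, 4, 2, 1, 0, 2)

Repeated division by 5 gives the digits low-to-high: 6449 = 4 + 4·5^1 + 2·5^2 + 1·5^3 + 2·5^5. Digit sequence: (4, 4, 2, 1, 0, 2).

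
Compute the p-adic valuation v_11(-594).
v_11(-594) = 1

v_11(n) is the largest exponent k such that 11^k divides n. Factor out: -594 = -11^1 · 54. (Sign doesn't affect v_p.) So v_11(-594) = 1.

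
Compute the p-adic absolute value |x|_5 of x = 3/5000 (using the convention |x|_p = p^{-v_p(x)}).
|3/5000|_5 = 625

Step 1 — compute v_5(x) by factoring powers of 5 out of the numerator and denominator: v_5(3/5000) = -4. Step 2 — apply |x|_p = p^{-v_p(x)} = 5^{4} = 625.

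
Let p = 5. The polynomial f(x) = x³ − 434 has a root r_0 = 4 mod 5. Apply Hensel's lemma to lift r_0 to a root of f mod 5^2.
r_1 = 19 (mod 25)

Hensel: r_{i+1} = r_i − f(r_i)/f′(r_i) mod 5^{i+2}, where f′(x) = 3x². Iterate:
  r_0 = 4 (mod 5)
  r_1 = 19 (mod 25)
Final: r = 19 with f(r) ≡ 0 mod 5^2.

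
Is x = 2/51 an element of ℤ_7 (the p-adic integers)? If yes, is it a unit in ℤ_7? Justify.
x ∈ ℤ_7^× (unit); v_7(x) = 0

ℤ_7 = {x ∈ ℚ_7 : v_7(x) ≥ 0} and ℤ_7^× = {x ∈ ℤ_7 : v_7(x) = 0}. Here v_7(2/51) = v_7(num) − v_7(den) = 0; compare against these criteria.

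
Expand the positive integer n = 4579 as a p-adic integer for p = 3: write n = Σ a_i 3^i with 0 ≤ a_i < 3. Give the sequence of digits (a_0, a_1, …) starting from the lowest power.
(a_0, a_1, …) = (1, 2, 1, 1, 2, 0, 0, 2)

Repeated division by 3 gives the digits low-to-high: 4579 = 1 + 2·3^1 + 1·3^2 + 1·3^3 + 2·3^4 + 2·3^7. Digit sequence: (1, 2, 1, 1, 2, 0, 0, 2).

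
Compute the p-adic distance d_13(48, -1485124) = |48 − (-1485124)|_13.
d_13(48, -1485124) = 1/371293

Step 1 — x − y = 48 − (-1485124) = 1485172. Step 2 — v_13(1485172) = 5 (factor: 1485172 = (13^5 · 4); the sign does not affect v_p). Step 3 — |x − y|_13 = 13^{-5} = 1/371293.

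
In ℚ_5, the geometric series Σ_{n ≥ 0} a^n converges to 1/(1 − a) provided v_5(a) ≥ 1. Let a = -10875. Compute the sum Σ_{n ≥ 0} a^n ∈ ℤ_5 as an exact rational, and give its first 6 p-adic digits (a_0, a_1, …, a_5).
Σ a^n = 1/(1 − a) = 1/10876;  first 6 digits = (1, 0, 0, 3, 2, 1)

v_5(a) = 3 ≥ 1, so the series converges in ℤ_5 to 1/(1 − a) = 1/(1 − (-10875)) = 1/10876. Expand this rational in ℤ_5: compute digits iteratively via d_i = x_i mod 5, x_{i+1} = (x_i − d_i)/5. The first 6 digits are (1, 0, 0, 3, 2, 1).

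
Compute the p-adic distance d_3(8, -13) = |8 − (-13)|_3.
d_3(8, -13) = 1/3

Step 1 — x − y = 8 − (-13) = 21. Step 2 — v_3(21) = 1 (factor: 21 = (3^1 · 7); the sign does not affect v_p). Step 3 — |x − y|_3 = 3^{-1} = 1/3.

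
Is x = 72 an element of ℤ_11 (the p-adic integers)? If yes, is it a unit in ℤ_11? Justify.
x ∈ ℤ_11^× (unit); v_11(x) = 0

ℤ_11 = {x ∈ ℚ_11 : v_11(x) ≥ 0} and ℤ_11^× = {x ∈ ℤ_11 : v_11(x) = 0}. Here v_11(72) = v_11(num) − v_11(den) = 0; compare against these criteria.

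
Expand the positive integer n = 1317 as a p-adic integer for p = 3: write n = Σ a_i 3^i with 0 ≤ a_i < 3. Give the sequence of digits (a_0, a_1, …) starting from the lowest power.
(a_0, a_1, …) = (0, 1, 2, 0, 1, 2, 1)

Repeated division by 3 gives the digits low-to-high: 1317 = 1·3^1 + 2·3^2 + 1·3^4 + 2·3^5 + 1·3^6. Digit sequence: (0, 1, 2, 0, 1, 2, 1).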